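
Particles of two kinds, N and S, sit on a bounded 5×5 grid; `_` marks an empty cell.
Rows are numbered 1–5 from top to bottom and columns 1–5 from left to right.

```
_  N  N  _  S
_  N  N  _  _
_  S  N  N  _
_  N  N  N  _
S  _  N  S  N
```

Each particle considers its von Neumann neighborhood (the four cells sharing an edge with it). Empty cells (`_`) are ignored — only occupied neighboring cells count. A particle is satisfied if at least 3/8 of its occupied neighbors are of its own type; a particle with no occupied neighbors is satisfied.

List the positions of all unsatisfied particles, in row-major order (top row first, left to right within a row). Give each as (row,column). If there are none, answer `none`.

(1,2)N 2/2 ok
(1,3)N 2/2 ok
(1,5)S 0/0 ok
(2,2)N 2/3 ok
(2,3)N 3/3 ok
(3,2)S 0/3 unhappy
(3,3)N 3/4 ok
(3,4)N 2/2 ok
(4,2)N 1/2 ok
(4,3)N 4/4 ok
(4,4)N 2/3 ok
(5,1)S 0/0 ok
(5,3)N 1/2 ok
(5,4)S 0/3 unhappy
(5,5)N 0/1 unhappy

(3,2), (5,4), (5,5)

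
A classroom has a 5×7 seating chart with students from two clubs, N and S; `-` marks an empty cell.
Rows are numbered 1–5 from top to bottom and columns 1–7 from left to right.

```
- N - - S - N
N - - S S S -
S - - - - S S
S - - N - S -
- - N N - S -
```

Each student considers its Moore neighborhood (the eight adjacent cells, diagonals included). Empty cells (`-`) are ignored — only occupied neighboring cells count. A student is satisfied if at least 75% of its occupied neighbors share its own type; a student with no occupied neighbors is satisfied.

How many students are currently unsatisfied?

(1,2)N 1/1 satisfied
(1,5)S 3/3 satisfied
(1,7)N 0/1 not
(2,1)N 1/2 not
(2,4)S 2/2 satisfied
(2,5)S 4/4 satisfied
(2,6)S 4/5 satisfied
(3,1)S 1/2 not
(3,6)S 4/4 satisfied
(3,7)S 3/3 satisfied
(4,1)S 1/1 satisfied
(4,4)N 2/2 satisfied
(4,6)S 3/3 satisfied
(5,3)N 2/2 satisfied
(5,4)N 2/2 satisfied
(5,6)S 1/1 satisfied
Unsatisfied: (1,7), (2,1), (3,1) — 3 in total.

3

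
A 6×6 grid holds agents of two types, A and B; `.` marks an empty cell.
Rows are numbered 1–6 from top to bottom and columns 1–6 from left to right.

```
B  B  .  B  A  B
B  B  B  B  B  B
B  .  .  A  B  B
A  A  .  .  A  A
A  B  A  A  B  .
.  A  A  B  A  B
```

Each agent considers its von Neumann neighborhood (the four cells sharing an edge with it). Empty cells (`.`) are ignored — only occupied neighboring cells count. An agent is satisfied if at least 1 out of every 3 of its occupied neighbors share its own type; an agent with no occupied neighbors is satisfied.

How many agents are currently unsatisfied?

7

Row 1: (1,1)B 2/2 ok · (1,2)B 2/2 ok · (1,4)B 1/2 ok · (1,5)A 0/3 unhappy · (1,6)B 1/2 ok
Row 2: (2,1)B 3/3 ok · (2,2)B 3/3 ok · (2,3)B 2/2 ok · (2,4)B 3/4 ok · (2,5)B 3/4 ok · (2,6)B 3/3 ok
Row 3: (3,1)B 1/2 ok · (3,4)A 0/2 unhappy · (3,5)B 2/4 ok · (3,6)B 2/3 ok
Row 4: (4,1)A 2/3 ok · (4,2)A 1/2 ok · (4,5)A 1/3 ok · (4,6)A 1/2 ok
Row 5: (5,1)A 1/2 ok · (5,2)B 0/4 unhappy · (5,3)A 2/3 ok · (5,4)A 1/3 ok · (5,5)B 0/3 unhappy
Row 6: (6,2)A 1/2 ok · (6,3)A 2/3 ok · (6,4)B 0/3 unhappy · (6,5)A 0/3 unhappy · (6,6)B 0/1 unhappy
Unsatisfied: (1,5), (3,4), (5,2), (5,5), (6,4), (6,5), (6,6) — 7 in total.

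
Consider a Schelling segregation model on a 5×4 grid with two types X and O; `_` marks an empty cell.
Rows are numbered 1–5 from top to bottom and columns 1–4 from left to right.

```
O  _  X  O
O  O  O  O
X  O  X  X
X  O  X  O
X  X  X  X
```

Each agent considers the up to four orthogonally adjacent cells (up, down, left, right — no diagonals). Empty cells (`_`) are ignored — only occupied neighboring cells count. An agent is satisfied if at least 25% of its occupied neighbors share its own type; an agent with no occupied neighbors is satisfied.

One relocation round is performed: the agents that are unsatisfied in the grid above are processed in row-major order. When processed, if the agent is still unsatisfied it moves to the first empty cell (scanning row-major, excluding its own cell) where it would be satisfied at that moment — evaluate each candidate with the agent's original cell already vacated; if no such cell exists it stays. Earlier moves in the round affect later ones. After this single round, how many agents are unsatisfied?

Initially unsatisfied (in order): (1,3), (4,4).
  (1,3): no empty cell satisfies it; stays.
  (4,4) → (1,2).
Resulting grid:
O O X O
O O O O
X O X X
X O X _
X X X X
Unsatisfied now: (1,3).

1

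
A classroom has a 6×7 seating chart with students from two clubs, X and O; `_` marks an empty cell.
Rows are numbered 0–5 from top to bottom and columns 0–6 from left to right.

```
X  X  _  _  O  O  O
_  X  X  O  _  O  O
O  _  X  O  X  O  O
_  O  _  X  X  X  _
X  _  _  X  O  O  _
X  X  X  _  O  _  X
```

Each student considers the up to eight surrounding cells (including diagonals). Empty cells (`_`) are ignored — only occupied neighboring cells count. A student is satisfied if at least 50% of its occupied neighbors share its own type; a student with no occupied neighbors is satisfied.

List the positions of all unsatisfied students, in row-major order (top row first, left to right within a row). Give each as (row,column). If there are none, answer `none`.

(1,3), (2,3), (2,4), (3,1), (3,5), (4,4), (4,5), (5,6)

(0,0)X 2/2 ✓
(0,1)X 3/3 ✓
(0,4)O 3/3 ✓
(0,5)O 4/4 ✓
(0,6)O 3/3 ✓
(1,1)X 4/5 ✓
(1,2)X 3/5 ✓
(1,3)O 2/5 ✗
(1,5)O 6/7 ✓
(1,6)O 5/5 ✓
(2,0)O 1/2 ✓
(2,2)X 3/6 ✓
(2,3)O 1/6 ✗
(2,4)X 3/7 ✗
(2,5)O 3/6 ✓
(2,6)O 3/4 ✓
(3,1)O 1/3 ✗
(3,3)X 4/6 ✓
(3,4)X 4/8 ✓
(3,5)X 2/6 ✗
(4,0)X 2/3 ✓
(4,3)X 3/5 ✓
(4,4)O 2/6 ✗
(4,5)O 2/5 ✗
(5,0)X 2/2 ✓
(5,1)X 3/3 ✓
(5,2)X 2/2 ✓
(5,4)O 2/3 ✓
(5,6)X 0/1 ✗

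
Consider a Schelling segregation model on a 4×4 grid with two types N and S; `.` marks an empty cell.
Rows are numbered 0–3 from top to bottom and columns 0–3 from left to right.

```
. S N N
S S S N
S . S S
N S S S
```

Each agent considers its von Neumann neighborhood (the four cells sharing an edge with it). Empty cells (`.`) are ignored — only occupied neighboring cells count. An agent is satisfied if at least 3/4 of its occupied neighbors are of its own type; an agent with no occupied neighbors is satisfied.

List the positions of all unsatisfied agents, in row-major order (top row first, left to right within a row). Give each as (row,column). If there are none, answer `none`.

(0,1), (0,2), (1,2), (1,3), (2,0), (2,3), (3,0), (3,1)

Row 0: (0,1)S 1/2 unhappy · (0,2)N 1/3 unhappy · (0,3)N 2/2 ok
Row 1: (1,0)S 2/2 ok · (1,1)S 3/3 ok · (1,2)S 2/4 unhappy · (1,3)N 1/3 unhappy
Row 2: (2,0)S 1/2 unhappy · (2,2)S 3/3 ok · (2,3)S 2/3 unhappy
Row 3: (3,0)N 0/2 unhappy · (3,1)S 1/2 unhappy · (3,2)S 3/3 ok · (3,3)S 2/2 ok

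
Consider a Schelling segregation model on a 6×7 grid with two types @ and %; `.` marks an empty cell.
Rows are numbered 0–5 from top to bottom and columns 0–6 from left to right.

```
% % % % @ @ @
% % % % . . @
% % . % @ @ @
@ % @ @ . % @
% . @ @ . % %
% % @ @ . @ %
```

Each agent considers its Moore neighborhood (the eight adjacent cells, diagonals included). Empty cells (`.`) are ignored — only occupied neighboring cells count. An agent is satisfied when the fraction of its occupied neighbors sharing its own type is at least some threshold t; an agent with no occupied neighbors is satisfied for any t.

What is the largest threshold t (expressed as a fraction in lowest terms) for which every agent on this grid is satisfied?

0/1

Row 0: (0,0)% 3/3 · (0,1)% 5/5 · (0,2)% 5/5 · (0,3)% 3/4 · (0,4)@ 1/3 · (0,5)@ 3/3 · (0,6)@ 2/2
Row 1: (1,0)% 5/5 · (1,1)% 7/7 · (1,2)% 7/7 · (1,3)% 4/6 · (1,6)@ 4/4
Row 2: (2,0)% 4/5 · (2,1)% 5/7 · (2,3)% 2/5 · (2,4)@ 2/5 · (2,5)@ 4/5 · (2,6)@ 3/4
Row 3: (3,0)@ 0/4 · (3,1)% 3/6 · (3,2)@ 3/6 · (3,3)@ 4/5 · (3,5)% 2/6 · (3,6)@ 2/5
Row 4: (4,0)% 3/4 · (4,2)@ 5/7 · (4,3)@ 5/5 · (4,5)% 3/5 · (4,6)% 3/5
Row 5: (5,0)% 2/2 · (5,1)% 2/4 · (5,2)@ 3/4 · (5,3)@ 3/3 · (5,5)@ 0/3 · (5,6)% 2/3
The smallest same-type fraction is 0/4 at (3,0), which reduces to 0/1. Any threshold above that leaves this agent unsatisfied.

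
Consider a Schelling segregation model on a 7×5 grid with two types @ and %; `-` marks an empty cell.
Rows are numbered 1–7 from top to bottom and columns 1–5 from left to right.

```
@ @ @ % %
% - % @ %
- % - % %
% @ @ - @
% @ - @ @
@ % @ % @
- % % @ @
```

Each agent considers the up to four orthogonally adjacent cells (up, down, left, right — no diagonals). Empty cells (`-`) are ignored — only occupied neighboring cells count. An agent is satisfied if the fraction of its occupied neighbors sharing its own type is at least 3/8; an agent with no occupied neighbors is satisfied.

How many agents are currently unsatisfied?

(1,1)@ 1/2 satisfied
(1,2)@ 2/2 satisfied
(1,3)@ 1/3 not
(1,4)% 1/3 not
(1,5)% 2/2 satisfied
(2,1)% 0/1 not
(2,3)% 0/2 not
(2,4)@ 0/4 not
(2,5)% 2/3 satisfied
(3,2)% 0/1 not
(3,4)% 1/2 satisfied
(3,5)% 2/3 satisfied
(4,1)% 1/2 satisfied
(4,2)@ 2/4 satisfied
(4,3)@ 1/1 satisfied
(4,5)@ 1/2 satisfied
(5,1)% 1/3 not
(5,2)@ 1/3 not
(5,4)@ 1/2 satisfied
(5,5)@ 3/3 satisfied
(6,1)@ 0/2 not
(6,2)% 1/4 not
(6,3)@ 0/3 not
(6,4)% 0/4 not
(6,5)@ 2/3 satisfied
(7,2)% 2/2 satisfied
(7,3)% 1/3 not
(7,4)@ 1/3 not
(7,5)@ 2/2 satisfied
Unsatisfied: (1,3), (1,4), (2,1), (2,3), (2,4), (3,2), (5,1), (5,2), (6,1), (6,2), (6,3), (6,4), (7,3), (7,4) — 14 in total.

14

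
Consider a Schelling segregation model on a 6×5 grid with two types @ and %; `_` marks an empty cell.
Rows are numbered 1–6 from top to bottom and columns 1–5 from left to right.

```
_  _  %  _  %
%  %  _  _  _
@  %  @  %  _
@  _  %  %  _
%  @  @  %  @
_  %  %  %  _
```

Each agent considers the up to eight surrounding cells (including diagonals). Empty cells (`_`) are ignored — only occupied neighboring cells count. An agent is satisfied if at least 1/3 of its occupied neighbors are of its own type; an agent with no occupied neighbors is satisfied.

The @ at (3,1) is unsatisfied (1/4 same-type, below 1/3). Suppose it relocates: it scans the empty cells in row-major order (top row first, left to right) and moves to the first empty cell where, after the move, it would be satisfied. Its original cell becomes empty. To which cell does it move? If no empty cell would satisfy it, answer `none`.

Vacating (3,1). Empty cells in order:
  (1,1): 0/2 same-type → still unsatisfied.
  (1,2): 0/3 same-type → still unsatisfied.
  (1,4): 0/2 same-type → still unsatisfied.
  (2,3): 1/5 same-type → still unsatisfied.
  (2,4): 1/4 same-type → still unsatisfied.
  (2,5): 0/2 same-type → still unsatisfied.
  (3,5): 0/2 same-type → still unsatisfied.
  (4,2): 4/7 same-type → satisfied — stop here.

(4,2)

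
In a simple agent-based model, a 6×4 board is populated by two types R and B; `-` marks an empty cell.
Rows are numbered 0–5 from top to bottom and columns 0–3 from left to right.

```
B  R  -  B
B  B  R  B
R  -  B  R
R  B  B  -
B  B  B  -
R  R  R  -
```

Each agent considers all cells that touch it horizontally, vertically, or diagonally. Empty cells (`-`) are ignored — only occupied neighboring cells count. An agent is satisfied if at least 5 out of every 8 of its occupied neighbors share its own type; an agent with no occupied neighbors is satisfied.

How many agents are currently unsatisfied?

(0,0)B 2/3 satisfied
(0,1)R 1/4 not
(0,3)B 1/2 not
(1,0)B 2/4 not
(1,1)B 3/6 not
(1,2)R 2/6 not
(1,3)B 2/4 not
(2,0)R 1/4 not
(2,2)B 4/6 satisfied
(2,3)R 1/4 not
(3,0)R 1/4 not
(3,1)B 5/7 satisfied
(3,2)B 4/5 satisfied
(4,0)B 2/5 not
(4,1)B 4/8 not
(4,2)B 3/5 not
(5,0)R 1/3 not
(5,1)R 2/5 not
(5,2)R 1/3 not
Unsatisfied: (0,1), (0,3), (1,0), (1,1), (1,2), (1,3), (2,0), (2,3), (3,0), (4,0), (4,1), (4,2), (5,0), (5,1), (5,2) — 15 in total.

15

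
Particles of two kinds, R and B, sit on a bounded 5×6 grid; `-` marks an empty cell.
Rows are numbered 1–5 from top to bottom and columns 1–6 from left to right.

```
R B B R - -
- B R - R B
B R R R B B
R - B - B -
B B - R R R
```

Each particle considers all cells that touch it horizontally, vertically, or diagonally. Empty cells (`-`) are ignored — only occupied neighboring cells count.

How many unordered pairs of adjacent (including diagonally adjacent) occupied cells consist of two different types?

24

Scan each occupied cell's neighbors to the right and below (and the two forward diagonals) so each pair is counted once.
Row 1: R(1,1)–B(1,2)≠ R(1,1)–B(2,2)≠ B(1,2)–B(1,3)= B(1,2)–B(2,2)= B(1,2)–R(2,3)≠ B(1,3)–R(1,4)≠ B(1,3)–R(2,3)≠ B(1,3)–B(2,2)= R(1,4)–R(2,5)= R(1,4)–R(2,3)=  → 5/10 unlike.
Row 2: B(2,2)–R(2,3)≠ B(2,2)–R(3,2)≠ B(2,2)–R(3,3)≠ B(2,2)–B(3,1)= R(2,3)–R(3,3)= R(2,3)–R(3,4)= R(2,3)–R(3,2)= R(2,5)–B(2,6)≠ R(2,5)–B(3,5)≠ R(2,5)–B(3,6)≠ R(2,5)–R(3,4)= B(2,6)–B(3,6)= B(2,6)–B(3,5)=  → 6/13 unlike.
Row 3: B(3,1)–R(3,2)≠ B(3,1)–R(4,1)≠ R(3,2)–R(3,3)= R(3,2)–B(4,3)≠ R(3,2)–R(4,1)= R(3,3)–R(3,4)= R(3,3)–B(4,3)≠ R(3,4)–B(3,5)≠ R(3,4)–B(4,5)≠ R(3,4)–B(4,3)≠ B(3,5)–B(3,6)= B(3,5)–B(4,5)= B(3,6)–B(4,5)=  → 7/13 unlike.
Row 4: R(4,1)–B(5,1)≠ R(4,1)–B(5,2)≠ B(4,3)–R(5,4)≠ B(4,3)–B(5,2)= B(4,5)–R(5,5)≠ B(4,5)–R(5,6)≠ B(4,5)–R(5,4)≠  → 6/7 unlike.
Row 5: B(5,1)–B(5,2)= R(5,4)–R(5,5)= R(5,5)–R(5,6)=  → 0/3 unlike.
Total adjacent occupied pairs: 46; unlike-type pairs: 24.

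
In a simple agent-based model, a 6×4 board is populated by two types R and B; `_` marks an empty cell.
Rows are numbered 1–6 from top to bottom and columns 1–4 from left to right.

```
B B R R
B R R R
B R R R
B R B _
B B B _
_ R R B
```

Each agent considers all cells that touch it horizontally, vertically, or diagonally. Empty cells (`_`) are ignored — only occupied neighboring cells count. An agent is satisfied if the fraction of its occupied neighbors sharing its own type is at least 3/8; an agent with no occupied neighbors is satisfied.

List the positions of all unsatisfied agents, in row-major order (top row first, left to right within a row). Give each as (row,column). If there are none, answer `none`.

(1,1)B 2/3 ok
(1,2)B 2/5 ok
(1,3)R 4/5 ok
(1,4)R 3/3 ok
(2,1)B 3/5 ok
(2,2)R 4/8 ok
(2,3)R 7/8 ok
(2,4)R 5/5 ok
(3,1)B 2/5 ok
(3,2)R 4/8 ok
(3,3)R 6/7 ok
(3,4)R 3/4 ok
(4,1)B 3/5 ok
(4,2)R 2/8 unhappy
(4,3)B 2/6 unhappy
(5,1)B 2/4 ok
(5,2)B 4/7 ok
(5,3)B 3/6 ok
(6,2)R 1/4 unhappy
(6,3)R 1/4 unhappy
(6,4)B 1/2 ok

(4,2), (4,3), (6,2), (6,3)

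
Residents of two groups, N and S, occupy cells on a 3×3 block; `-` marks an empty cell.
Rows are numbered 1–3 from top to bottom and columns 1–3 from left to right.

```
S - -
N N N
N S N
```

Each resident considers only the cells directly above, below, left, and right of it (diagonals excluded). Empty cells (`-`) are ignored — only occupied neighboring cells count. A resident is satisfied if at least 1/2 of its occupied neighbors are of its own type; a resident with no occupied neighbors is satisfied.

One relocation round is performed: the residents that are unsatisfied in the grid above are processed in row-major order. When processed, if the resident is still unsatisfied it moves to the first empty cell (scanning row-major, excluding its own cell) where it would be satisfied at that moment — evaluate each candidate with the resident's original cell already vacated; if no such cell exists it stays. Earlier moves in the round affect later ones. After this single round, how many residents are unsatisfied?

0

Initially unsatisfied (in order): (1,1), (3,2).
  (1,1): no empty cell satisfies it; stays.
  (3,2) → (1,2).
Resulting grid:
S S -
N N N
N - N
All satisfied now.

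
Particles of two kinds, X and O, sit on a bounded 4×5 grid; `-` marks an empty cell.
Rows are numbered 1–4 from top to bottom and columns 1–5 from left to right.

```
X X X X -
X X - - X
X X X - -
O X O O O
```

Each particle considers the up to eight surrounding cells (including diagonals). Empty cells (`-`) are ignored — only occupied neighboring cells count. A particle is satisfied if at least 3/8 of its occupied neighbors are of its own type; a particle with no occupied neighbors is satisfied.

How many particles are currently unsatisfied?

2

Row 1: (1,1)X 3/3 ✓ · (1,2)X 4/4 ✓ · (1,3)X 3/3 ✓ · (1,4)X 2/2 ✓
Row 2: (2,1)X 5/5 ✓ · (2,2)X 7/7 ✓ · (2,5)X 1/1 ✓
Row 3: (3,1)X 4/5 ✓ · (3,2)X 5/7 ✓ · (3,3)X 3/5 ✓
Row 4: (4,1)O 0/3 ✗ · (4,2)X 3/5 ✓ · (4,3)O 1/4 ✗ · (4,4)O 2/3 ✓ · (4,5)O 1/1 ✓
Unsatisfied: (4,1), (4,3) — 2 in total.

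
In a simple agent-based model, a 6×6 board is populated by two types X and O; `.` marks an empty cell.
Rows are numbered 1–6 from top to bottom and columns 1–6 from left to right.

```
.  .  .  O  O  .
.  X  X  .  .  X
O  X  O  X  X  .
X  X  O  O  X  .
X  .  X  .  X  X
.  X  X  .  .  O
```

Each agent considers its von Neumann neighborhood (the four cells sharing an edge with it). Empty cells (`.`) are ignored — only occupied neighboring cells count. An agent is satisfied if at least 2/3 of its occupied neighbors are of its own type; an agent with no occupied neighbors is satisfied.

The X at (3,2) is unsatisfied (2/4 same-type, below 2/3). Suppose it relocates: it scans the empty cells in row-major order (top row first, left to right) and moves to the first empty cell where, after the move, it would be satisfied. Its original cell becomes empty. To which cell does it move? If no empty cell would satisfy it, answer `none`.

(1,1)

Vacating (3,2). Empty cells in order:
  (1,1): 0/0 same-type → satisfied — stop here.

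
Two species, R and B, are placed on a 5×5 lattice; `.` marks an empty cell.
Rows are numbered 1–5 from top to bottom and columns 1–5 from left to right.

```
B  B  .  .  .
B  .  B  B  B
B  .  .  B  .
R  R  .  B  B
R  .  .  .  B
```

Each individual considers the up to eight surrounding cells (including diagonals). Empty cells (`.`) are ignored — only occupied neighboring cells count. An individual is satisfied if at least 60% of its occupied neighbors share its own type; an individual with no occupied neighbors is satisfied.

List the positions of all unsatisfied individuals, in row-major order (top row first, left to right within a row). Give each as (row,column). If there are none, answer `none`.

Row 1: (1,1)B 2/2 ✓ · (1,2)B 3/3 ✓
Row 2: (2,1)B 3/3 ✓ · (2,3)B 3/3 ✓ · (2,4)B 3/3 ✓ · (2,5)B 2/2 ✓
Row 3: (3,1)B 1/3 ✗ · (3,4)B 5/5 ✓
Row 4: (4,1)R 2/3 ✓ · (4,2)R 2/3 ✓ · (4,4)B 3/3 ✓ · (4,5)B 3/3 ✓
Row 5: (5,1)R 2/2 ✓ · (5,5)B 2/2 ✓

(3,1)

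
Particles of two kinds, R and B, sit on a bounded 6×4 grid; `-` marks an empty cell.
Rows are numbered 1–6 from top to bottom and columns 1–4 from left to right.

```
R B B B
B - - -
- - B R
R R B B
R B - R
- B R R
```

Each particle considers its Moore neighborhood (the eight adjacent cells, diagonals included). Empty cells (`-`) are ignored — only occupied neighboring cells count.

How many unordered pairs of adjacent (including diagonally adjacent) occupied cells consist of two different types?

Scan each occupied cell's neighbors to the right and below (and the two forward diagonals) so each pair is counted once.
From row 1: 2 unlike of 5 pairs (running 2/5).
From row 3: 4 unlike of 6 pairs (running 6/11).
From row 4: 5 unlike of 10 pairs (running 11/21).
From row 5: 3 unlike of 6 pairs (running 14/27).
From row 6: 1 unlike of 2 pairs (running 15/29).
Total adjacent occupied pairs: 29; unlike-type pairs: 15.

15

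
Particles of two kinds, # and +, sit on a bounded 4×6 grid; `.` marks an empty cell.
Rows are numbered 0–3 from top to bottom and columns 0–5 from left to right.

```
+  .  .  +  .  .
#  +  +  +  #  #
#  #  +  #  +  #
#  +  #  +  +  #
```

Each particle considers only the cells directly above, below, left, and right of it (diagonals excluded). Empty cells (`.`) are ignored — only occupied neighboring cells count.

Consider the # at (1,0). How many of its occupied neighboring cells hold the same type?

Occupied neighbors of (1,0): (0,0)=+, (2,0)=#, (1,1)=+.
Same type (#): 1 of 3.

1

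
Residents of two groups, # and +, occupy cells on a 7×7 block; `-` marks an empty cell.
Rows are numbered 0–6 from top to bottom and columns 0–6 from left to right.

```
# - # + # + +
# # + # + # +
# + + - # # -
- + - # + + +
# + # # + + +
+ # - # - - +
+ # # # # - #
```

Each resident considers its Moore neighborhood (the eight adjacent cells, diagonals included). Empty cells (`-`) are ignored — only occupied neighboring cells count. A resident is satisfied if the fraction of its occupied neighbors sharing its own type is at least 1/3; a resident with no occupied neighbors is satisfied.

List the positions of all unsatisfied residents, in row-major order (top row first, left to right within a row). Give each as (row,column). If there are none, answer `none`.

(0,0)# 2/2 ✓
(0,2)# 2/4 ✓
(0,3)+ 2/5 ✓
(0,4)# 2/5 ✓
(0,5)+ 3/5 ✓
(0,6)+ 2/3 ✓
(1,0)# 3/4 ✓
(1,1)# 4/7 ✓
(1,2)+ 3/6 ✓
(1,3)# 3/7 ✓
(1,4)+ 2/7 ✗
(1,5)# 3/7 ✓
(1,6)+ 2/4 ✓
(2,0)# 2/4 ✓
(2,1)+ 3/6 ✓
(2,2)+ 3/6 ✓
(2,4)# 4/7 ✓
(2,5)# 2/7 ✗
(3,1)+ 3/6 ✓
(3,3)# 3/6 ✓
(3,4)+ 3/7 ✓
(3,5)+ 5/7 ✓
(3,6)+ 3/4 ✓
(4,0)# 1/4 ✗
(4,1)+ 2/5 ✓
(4,2)# 4/6 ✓
(4,3)# 3/5 ✓
(4,4)+ 3/6 ✓
(4,5)+ 6/6 ✓
(4,6)+ 4/4 ✓
(5,0)+ 2/5 ✓
(5,1)# 4/7 ✓
(5,3)# 5/6 ✓
(5,6)+ 2/3 ✓
(6,0)+ 1/3 ✓
(6,1)# 2/4 ✓
(6,2)# 4/4 ✓
(6,3)# 3/3 ✓
(6,4)# 2/2 ✓
(6,6)# 0/1 ✗

(1,4), (2,5), (4,0), (6,6)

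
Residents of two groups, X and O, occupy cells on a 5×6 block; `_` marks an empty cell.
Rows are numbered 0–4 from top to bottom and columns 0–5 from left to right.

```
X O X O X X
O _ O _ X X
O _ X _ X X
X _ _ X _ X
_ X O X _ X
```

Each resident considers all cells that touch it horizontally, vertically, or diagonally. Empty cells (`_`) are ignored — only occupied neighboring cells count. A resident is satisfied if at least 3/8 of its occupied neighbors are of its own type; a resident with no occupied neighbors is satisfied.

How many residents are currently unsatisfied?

4

Row 0: (0,0)X 0/2 ✗ · (0,1)O 2/4 ✓ · (0,2)X 0/3 ✗ · (0,3)O 1/4 ✗ · (0,4)X 3/4 ✓ · (0,5)X 3/3 ✓
Row 1: (1,0)O 2/3 ✓ · (1,2)O 2/4 ✓ · (1,4)X 5/6 ✓ · (1,5)X 5/5 ✓
Row 2: (2,0)O 1/2 ✓ · (2,2)X 1/2 ✓ · (2,4)X 5/5 ✓ · (2,5)X 4/4 ✓
Row 3: (3,0)X 1/2 ✓ · (3,3)X 3/4 ✓ · (3,5)X 3/3 ✓
Row 4: (4,1)X 1/2 ✓ · (4,2)O 0/3 ✗ · (4,3)X 1/2 ✓ · (4,5)X 1/1 ✓
Unsatisfied: (0,0), (0,2), (0,3), (4,2) — 4 in total.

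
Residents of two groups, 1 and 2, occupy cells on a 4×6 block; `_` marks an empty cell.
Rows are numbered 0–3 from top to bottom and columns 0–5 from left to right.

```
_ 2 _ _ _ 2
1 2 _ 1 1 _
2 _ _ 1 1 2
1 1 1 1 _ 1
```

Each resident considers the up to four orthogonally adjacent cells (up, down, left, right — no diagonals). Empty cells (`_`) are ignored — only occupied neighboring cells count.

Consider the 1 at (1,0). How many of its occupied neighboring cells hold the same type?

0

Occupied neighbors of (1,0): (2,0)=2, (1,1)=2.
Same type (1): 0 of 2.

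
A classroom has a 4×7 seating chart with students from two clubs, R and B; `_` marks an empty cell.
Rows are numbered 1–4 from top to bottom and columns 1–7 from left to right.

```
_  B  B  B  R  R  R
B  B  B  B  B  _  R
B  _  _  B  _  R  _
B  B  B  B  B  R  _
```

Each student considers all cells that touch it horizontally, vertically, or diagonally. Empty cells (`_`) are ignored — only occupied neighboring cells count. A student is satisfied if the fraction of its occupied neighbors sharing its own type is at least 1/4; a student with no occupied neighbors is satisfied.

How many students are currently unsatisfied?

0

(1,2)B 4/4 satisfied
(1,3)B 5/5 satisfied
(1,4)B 4/5 satisfied
(1,5)R 1/4 satisfied
(1,6)R 3/4 satisfied
(1,7)R 2/2 satisfied
(2,1)B 3/3 satisfied
(2,2)B 5/5 satisfied
(2,3)B 6/6 satisfied
(2,4)B 5/6 satisfied
(2,5)B 3/6 satisfied
(2,7)R 3/3 satisfied
(3,1)B 4/4 satisfied
(3,4)B 6/6 satisfied
(3,6)R 2/4 satisfied
(4,1)B 2/2 satisfied
(4,2)B 3/3 satisfied
(4,3)B 3/3 satisfied
(4,4)B 3/3 satisfied
(4,5)B 2/4 satisfied
(4,6)R 1/2 satisfied
Every one meets the threshold.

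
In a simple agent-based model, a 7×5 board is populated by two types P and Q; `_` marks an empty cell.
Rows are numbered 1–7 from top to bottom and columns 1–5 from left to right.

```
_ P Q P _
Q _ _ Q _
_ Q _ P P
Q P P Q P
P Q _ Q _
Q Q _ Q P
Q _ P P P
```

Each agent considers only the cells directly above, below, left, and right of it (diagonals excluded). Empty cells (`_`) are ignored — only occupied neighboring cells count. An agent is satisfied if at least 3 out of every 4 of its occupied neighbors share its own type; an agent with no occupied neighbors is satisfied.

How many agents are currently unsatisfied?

(1,2)P 0/1 not
(1,3)Q 0/2 not
(1,4)P 0/2 not
(2,1)Q 0/0 satisfied
(2,4)Q 0/2 not
(3,2)Q 0/1 not
(3,4)P 1/3 not
(3,5)P 2/2 satisfied
(4,1)Q 0/2 not
(4,2)P 1/4 not
(4,3)P 1/2 not
(4,4)Q 1/4 not
(4,5)P 1/2 not
(5,1)P 0/3 not
(5,2)Q 1/3 not
(5,4)Q 2/2 satisfied
(6,1)Q 2/3 not
(6,2)Q 2/2 satisfied
(6,4)Q 1/3 not
(6,5)P 1/2 not
(7,1)Q 1/1 satisfied
(7,3)P 1/1 satisfied
(7,4)P 2/3 not
(7,5)P 2/2 satisfied
Unsatisfied: (1,2), (1,3), (1,4), (2,4), (3,2), (3,4), (4,1), (4,2), (4,3), (4,4), (4,5), (5,1), (5,2), (6,1), (6,4), (6,5), (7,4) — 17 in total.

17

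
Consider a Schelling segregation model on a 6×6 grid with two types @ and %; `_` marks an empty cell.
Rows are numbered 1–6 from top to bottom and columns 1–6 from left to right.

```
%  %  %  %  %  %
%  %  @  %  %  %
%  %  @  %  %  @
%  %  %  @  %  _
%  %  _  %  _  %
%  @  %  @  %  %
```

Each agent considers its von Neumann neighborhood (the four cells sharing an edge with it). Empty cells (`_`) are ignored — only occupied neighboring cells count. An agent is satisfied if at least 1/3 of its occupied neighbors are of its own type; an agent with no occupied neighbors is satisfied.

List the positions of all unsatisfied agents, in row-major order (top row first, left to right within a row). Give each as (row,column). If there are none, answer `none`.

(2,3), (3,3), (3,6), (4,4), (5,4), (6,2), (6,3), (6,4)

(1,1)% 2/2 ✓
(1,2)% 3/3 ✓
(1,3)% 2/3 ✓
(1,4)% 3/3 ✓
(1,5)% 3/3 ✓
(1,6)% 2/2 ✓
(2,1)% 3/3 ✓
(2,2)% 3/4 ✓
(2,3)@ 1/4 ✗
(2,4)% 3/4 ✓
(2,5)% 4/4 ✓
(2,6)% 2/3 ✓
(3,1)% 3/3 ✓
(3,2)% 3/4 ✓
(3,3)@ 1/4 ✗
(3,4)% 2/4 ✓
(3,5)% 3/4 ✓
(3,6)@ 0/2 ✗
(4,1)% 3/3 ✓
(4,2)% 4/4 ✓
(4,3)% 1/3 ✓
(4,4)@ 0/4 ✗
(4,5)% 1/2 ✓
(5,1)% 3/3 ✓
(5,2)% 2/3 ✓
(5,4)% 0/2 ✗
(5,6)% 1/1 ✓
(6,1)% 1/2 ✓
(6,2)@ 0/3 ✗
(6,3)% 0/2 ✗
(6,4)@ 0/3 ✗
(6,5)% 1/2 ✓
(6,6)% 2/2 ✓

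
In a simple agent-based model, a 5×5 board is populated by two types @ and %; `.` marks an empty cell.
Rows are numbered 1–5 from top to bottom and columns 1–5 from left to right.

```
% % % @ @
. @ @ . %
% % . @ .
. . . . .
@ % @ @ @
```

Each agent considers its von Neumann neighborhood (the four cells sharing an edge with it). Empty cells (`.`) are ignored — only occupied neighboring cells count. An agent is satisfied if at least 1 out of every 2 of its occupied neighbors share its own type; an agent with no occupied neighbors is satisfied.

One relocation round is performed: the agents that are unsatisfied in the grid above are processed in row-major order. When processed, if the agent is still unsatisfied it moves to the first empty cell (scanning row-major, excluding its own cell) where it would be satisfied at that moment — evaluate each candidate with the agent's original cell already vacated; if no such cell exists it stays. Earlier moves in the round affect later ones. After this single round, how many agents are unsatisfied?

Initially unsatisfied (in order): (1,3), (2,2), (2,5), (5,1), (5,2).
  (1,3) → (2,1).
  (2,2) → (1,3).
  (2,5) → (2,2).
  (5,1) → (2,4).
  (5,2) → (4,1).
Resulting grid:
% % @ @ @
% % @ @ .
% % . @ .
% . . . .
. . @ @ @
All satisfied now.

0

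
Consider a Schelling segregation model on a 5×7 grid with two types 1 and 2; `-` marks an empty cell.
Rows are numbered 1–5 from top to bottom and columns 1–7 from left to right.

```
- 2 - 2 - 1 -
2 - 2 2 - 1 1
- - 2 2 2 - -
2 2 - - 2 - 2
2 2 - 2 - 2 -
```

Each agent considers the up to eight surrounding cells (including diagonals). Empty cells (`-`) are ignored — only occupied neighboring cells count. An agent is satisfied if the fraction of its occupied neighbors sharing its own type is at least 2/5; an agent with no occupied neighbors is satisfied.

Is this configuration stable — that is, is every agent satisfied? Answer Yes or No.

Yes

(1,2)2 2/2 ok
(1,4)2 2/2 ok
(1,6)1 2/2 ok
(2,1)2 1/1 ok
(2,3)2 5/5 ok
(2,4)2 5/5 ok
(2,6)1 2/3 ok
(2,7)1 2/2 ok
(3,3)2 4/4 ok
(3,4)2 5/5 ok
(3,5)2 3/4 ok
(4,1)2 3/3 ok
(4,2)2 4/4 ok
(4,5)2 4/4 ok
(4,7)2 1/1 ok
(5,1)2 3/3 ok
(5,2)2 3/3 ok
(5,4)2 1/1 ok
(5,6)2 2/2 ok
All meet the threshold, so the configuration is stable.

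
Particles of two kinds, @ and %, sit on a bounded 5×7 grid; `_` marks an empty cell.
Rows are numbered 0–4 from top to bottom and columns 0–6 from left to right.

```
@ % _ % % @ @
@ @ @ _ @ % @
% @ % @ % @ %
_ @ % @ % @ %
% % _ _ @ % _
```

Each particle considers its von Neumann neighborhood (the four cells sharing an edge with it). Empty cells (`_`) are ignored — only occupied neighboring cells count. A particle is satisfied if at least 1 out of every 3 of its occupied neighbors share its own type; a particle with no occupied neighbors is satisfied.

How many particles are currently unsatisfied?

(0,0)@ 1/2 satisfied
(0,1)% 0/2 not
(0,3)% 1/1 satisfied
(0,4)% 1/3 satisfied
(0,5)@ 1/3 satisfied
(0,6)@ 2/2 satisfied
(1,0)@ 2/3 satisfied
(1,1)@ 3/4 satisfied
(1,2)@ 1/2 satisfied
(1,4)@ 0/3 not
(1,5)% 0/4 not
(1,6)@ 1/3 satisfied
(2,0)% 0/2 not
(2,1)@ 2/4 satisfied
(2,2)% 1/4 not
(2,3)@ 1/3 satisfied
(2,4)% 1/4 not
(2,5)@ 1/4 not
(2,6)% 1/3 satisfied
(3,1)@ 1/3 satisfied
(3,2)% 1/3 satisfied
(3,3)@ 1/3 satisfied
(3,4)% 1/4 not
(3,5)@ 1/4 not
(3,6)% 1/2 satisfied
(4,0)% 1/1 satisfied
(4,1)% 1/2 satisfied
(4,4)@ 0/2 not
(4,5)% 0/2 not
Unsatisfied: (0,1), (1,4), (1,5), (2,0), (2,2), (2,4), (2,5), (3,4), (3,5), (4,4), (4,5) — 11 in total.

11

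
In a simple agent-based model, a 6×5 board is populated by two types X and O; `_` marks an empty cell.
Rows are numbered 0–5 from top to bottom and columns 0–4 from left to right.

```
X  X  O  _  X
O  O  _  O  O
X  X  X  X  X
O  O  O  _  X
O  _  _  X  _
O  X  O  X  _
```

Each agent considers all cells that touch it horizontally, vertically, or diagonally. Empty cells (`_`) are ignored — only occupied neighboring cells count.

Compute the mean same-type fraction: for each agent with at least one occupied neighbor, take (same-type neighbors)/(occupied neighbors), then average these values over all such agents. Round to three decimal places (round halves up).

(0,0)X 1/3
(0,1)X 1/4
(0,2)O 2/3
(0,4)X 0/2
(1,0)O 1/5
(1,1)O 2/7
(1,3)O 2/6
(1,4)O 1/4
(2,0)X 1/5
(2,1)X 2/7
(2,2)X 2/6
(2,3)X 3/6
(2,4)X 2/4
(3,0)O 2/4
(3,1)O 3/6
(3,2)O 1/5
(3,4)X 3/3
(4,0)O 3/4
(4,3)X 2/4
(5,0)O 1/2
(5,1)X 0/3
(5,2)O 0/3
(5,3)X 1/2
Sum over 23 agents: 1/3 + 1/4 + 2/3 + 0/2 + 1/5 + 2/7 + 2/6 + 1/4 + 1/5 + 2/7 + 2/6 + 3/6 + 2/4 + 2/4 + 3/6 + 1/5 + 3/3 + 3/4 + 2/4 + 1/2 + 0/3 + 0/3 + 1/2 = 3607/420; mean = 3607/420 ÷ 23 = 3607/9660 = 0.373395… → 0.373.

0.373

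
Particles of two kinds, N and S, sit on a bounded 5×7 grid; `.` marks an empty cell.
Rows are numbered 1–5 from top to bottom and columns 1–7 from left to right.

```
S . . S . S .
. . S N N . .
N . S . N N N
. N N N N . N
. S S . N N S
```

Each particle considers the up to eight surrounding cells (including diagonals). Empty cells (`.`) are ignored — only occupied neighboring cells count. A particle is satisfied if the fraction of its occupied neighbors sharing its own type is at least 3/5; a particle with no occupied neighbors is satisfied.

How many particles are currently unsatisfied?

9

Row 1: (1,1)S 0/0 ok · (1,4)S 1/3 unhappy · (1,6)S 0/1 unhappy
Row 2: (2,3)S 2/3 ok · (2,4)N 2/5 unhappy · (2,5)N 3/5 ok
Row 3: (3,1)N 1/1 ok · (3,3)S 1/5 unhappy · (3,5)N 5/5 ok · (3,6)N 5/5 ok · (3,7)N 2/2 ok
Row 4: (4,2)N 2/5 unhappy · (4,3)N 2/5 unhappy · (4,4)N 4/6 ok · (4,5)N 5/5 ok · (4,7)N 3/4 ok
Row 5: (5,2)S 1/3 unhappy · (5,3)S 1/4 unhappy · (5,5)N 3/3 ok · (5,6)N 3/4 ok · (5,7)S 0/2 unhappy
Unsatisfied: (1,4), (1,6), (2,4), (3,3), (4,2), (4,3), (5,2), (5,3), (5,7) — 9 in total.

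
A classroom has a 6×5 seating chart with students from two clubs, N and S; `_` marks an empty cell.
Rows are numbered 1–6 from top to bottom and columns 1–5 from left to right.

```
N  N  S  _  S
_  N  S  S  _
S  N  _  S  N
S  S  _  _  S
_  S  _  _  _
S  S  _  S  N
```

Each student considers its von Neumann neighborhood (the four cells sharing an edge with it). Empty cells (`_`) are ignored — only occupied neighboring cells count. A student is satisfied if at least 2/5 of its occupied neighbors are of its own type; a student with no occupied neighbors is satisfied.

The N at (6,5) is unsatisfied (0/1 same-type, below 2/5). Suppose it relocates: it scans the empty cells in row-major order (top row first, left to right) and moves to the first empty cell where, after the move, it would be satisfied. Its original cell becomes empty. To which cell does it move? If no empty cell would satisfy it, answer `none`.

Vacating (6,5). Empty cells in order:
  (1,4): 0/3 same-type → still unsatisfied.
  (2,1): 2/3 same-type → satisfied — stop here.

(2,1)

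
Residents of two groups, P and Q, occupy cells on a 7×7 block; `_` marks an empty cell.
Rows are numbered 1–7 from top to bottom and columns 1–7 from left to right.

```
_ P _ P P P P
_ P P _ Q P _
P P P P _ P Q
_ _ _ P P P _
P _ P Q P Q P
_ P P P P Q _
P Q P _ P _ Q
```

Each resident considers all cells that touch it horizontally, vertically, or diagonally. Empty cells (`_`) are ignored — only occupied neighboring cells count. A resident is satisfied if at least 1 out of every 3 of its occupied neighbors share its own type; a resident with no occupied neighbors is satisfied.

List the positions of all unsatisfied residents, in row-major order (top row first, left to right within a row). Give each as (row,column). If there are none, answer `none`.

Row 1: (1,2)P 2/2 ok · (1,4)P 2/3 ok · (1,5)P 3/4 ok · (1,6)P 3/4 ok · (1,7)P 2/2 ok
Row 2: (2,2)P 5/5 ok · (2,3)P 6/6 ok · (2,5)Q 0/6 unhappy · (2,6)P 4/6 ok
Row 3: (3,1)P 2/2 ok · (3,2)P 4/4 ok · (3,3)P 5/5 ok · (3,4)P 4/5 ok · (3,6)P 3/5 ok · (3,7)Q 0/3 unhappy
Row 4: (4,4)P 5/6 ok · (4,5)P 5/7 ok · (4,6)P 4/6 ok
Row 5: (5,1)P 1/1 ok · (5,3)P 4/5 ok · (5,4)Q 0/7 unhappy · (5,5)P 5/8 ok · (5,6)Q 1/6 unhappy · (5,7)P 1/3 ok
Row 6: (6,2)P 5/6 ok · (6,3)P 4/6 ok · (6,4)P 6/7 ok · (6,5)P 3/6 ok · (6,6)Q 2/6 ok
Row 7: (7,1)P 1/2 ok · (7,2)Q 0/4 unhappy · (7,3)P 3/4 ok · (7,5)P 2/3 ok · (7,7)Q 1/1 ok

(2,5), (3,7), (5,4), (5,6), (7,2)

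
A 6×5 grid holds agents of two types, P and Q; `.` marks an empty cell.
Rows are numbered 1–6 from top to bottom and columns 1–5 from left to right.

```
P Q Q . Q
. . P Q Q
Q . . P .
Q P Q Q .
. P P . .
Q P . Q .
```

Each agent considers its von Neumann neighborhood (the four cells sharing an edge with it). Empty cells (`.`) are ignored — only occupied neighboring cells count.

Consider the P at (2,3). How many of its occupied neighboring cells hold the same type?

0

Occupied neighbors of (2,3): (1,3)=Q, (2,4)=Q.
Same type (P): 0 of 2.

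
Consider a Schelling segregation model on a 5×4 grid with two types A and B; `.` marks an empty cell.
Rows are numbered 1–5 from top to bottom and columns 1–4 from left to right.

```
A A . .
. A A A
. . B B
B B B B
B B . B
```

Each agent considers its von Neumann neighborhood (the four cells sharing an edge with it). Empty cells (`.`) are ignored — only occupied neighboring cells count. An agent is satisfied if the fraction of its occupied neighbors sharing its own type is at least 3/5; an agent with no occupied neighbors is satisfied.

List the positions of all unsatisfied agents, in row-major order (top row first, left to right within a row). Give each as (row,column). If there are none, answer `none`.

(2,4)

(1,1)A 1/1 satisfied
(1,2)A 2/2 satisfied
(2,2)A 2/2 satisfied
(2,3)A 2/3 satisfied
(2,4)A 1/2 not
(3,3)B 2/3 satisfied
(3,4)B 2/3 satisfied
(4,1)B 2/2 satisfied
(4,2)B 3/3 satisfied
(4,3)B 3/3 satisfied
(4,4)B 3/3 satisfied
(5,1)B 2/2 satisfied
(5,2)B 2/2 satisfied
(5,4)B 1/1 satisfied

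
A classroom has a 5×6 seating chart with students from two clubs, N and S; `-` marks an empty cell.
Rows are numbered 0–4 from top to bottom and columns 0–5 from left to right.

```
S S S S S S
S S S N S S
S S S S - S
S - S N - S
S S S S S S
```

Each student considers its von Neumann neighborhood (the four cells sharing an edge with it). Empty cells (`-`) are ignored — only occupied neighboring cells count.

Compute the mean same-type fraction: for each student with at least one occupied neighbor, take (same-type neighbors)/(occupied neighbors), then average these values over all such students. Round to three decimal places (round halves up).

0.843

(0,0)S 2/2
(0,1)S 3/3
(0,2)S 3/3
(0,3)S 2/3
(0,4)S 3/3
(0,5)S 2/2
(1,0)S 3/3
(1,1)S 4/4
(1,2)S 3/4
(1,3)N 0/4
(1,4)S 2/3
(1,5)S 3/3
(2,0)S 3/3
(2,1)S 3/3
(2,2)S 4/4
(2,3)S 1/3
(2,5)S 2/2
(3,0)S 2/2
(3,2)S 2/3
(3,3)N 0/3
(3,5)S 2/2
(4,0)S 2/2
(4,1)S 2/2
(4,2)S 3/3
(4,3)S 2/3
(4,4)S 2/2
(4,5)S 2/2
Sum over 27 students: 2/2 + 3/3 + 3/3 + 2/3 + 3/3 + 2/2 + 3/3 + 4/4 + 3/4 + 0/4 + 2/3 + 3/3 + 3/3 + 3/3 + 4/4 + 1/3 + 2/2 + 2/2 + 2/3 + 0/3 + 2/2 + 2/2 + 2/2 + 3/3 + 2/3 + 2/2 + 2/2 = 91/4; mean = 91/4 ÷ 27 = 91/108 = 0.842592… → 0.843.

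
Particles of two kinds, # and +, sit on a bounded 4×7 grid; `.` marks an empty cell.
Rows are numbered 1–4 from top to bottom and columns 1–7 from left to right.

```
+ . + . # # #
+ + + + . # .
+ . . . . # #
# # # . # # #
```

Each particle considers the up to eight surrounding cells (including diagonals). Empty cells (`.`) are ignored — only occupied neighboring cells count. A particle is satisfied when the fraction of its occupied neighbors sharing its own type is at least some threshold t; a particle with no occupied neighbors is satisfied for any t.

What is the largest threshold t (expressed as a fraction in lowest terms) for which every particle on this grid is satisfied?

1/2

(1,1)+ 2/2
(1,3)+ 3/3
(1,5)# 2/3
(1,6)# 3/3
(1,7)# 2/2
(2,1)+ 3/3
(2,2)+ 5/5
(2,3)+ 3/3
(2,4)+ 2/3
(2,6)# 5/5
(3,1)+ 2/4
(3,6)# 5/5
(3,7)# 4/4
(4,1)# 1/2
(4,2)# 2/3
(4,3)# 1/1
(4,5)# 2/2
(4,6)# 4/4
(4,7)# 3/3
The smallest same-type fraction is 2/4 at (3,1), which reduces to 1/2. Any threshold above that leaves this particle unsatisfied.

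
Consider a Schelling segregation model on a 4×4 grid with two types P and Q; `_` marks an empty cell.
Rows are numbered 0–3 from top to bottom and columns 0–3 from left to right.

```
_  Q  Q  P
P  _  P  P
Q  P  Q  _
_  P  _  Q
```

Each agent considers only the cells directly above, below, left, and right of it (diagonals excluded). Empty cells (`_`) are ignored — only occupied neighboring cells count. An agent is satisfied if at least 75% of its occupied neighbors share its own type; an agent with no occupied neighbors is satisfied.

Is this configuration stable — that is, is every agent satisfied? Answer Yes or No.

No

(0,1)Q 1/1 ok
(0,2)Q 1/3 unhappy
(0,3)P 1/2 unhappy
(1,0)P 0/1 unhappy
(1,2)P 1/3 unhappy
(1,3)P 2/2 ok
(2,0)Q 0/2 unhappy
(2,1)P 1/3 unhappy
(2,2)Q 0/2 unhappy
(3,1)P 1/1 ok
(3,3)Q 0/0 ok
For instance (0,2) has only 1/3 same-type neighbors, below 3/4.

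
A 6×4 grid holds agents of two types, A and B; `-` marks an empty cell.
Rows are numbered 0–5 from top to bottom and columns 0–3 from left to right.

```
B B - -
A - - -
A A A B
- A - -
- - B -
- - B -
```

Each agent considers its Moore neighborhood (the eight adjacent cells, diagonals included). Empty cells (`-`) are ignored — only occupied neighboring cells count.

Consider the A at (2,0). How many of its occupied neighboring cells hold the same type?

3

Occupied neighbors of (2,0): (1,0)=A, (2,1)=A, (3,1)=A.
Same type (A): 3 of 3.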